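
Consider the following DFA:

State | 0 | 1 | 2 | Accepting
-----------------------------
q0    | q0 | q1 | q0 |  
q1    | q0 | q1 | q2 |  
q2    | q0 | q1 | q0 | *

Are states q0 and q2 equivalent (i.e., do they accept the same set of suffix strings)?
Try the suffix ε (the empty string).
From q0: q0 — not accepting.
From q2: q2 — accepting.
The two states disagree on this suffix, so they are not equivalent.

Final answer: No. Distinguishing string: ε (the empty string) - accepted from q2 but not from q0.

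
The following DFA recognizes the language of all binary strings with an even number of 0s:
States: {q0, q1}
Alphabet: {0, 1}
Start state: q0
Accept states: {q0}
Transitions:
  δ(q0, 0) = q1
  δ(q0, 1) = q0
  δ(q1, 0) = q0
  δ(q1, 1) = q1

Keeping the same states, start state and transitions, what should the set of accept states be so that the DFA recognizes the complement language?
The DFA is complete (every state has a transition on every symbol), so the complement
is recognized by the same DFA with accepting and non-accepting states swapped.
Original accept states: {q0}
Complement accept states = All states - Original accept states
= {q0, q1} - {q0}
= {q1}
Complement language: strings with an ODD number of 0s

Final answer: {q1}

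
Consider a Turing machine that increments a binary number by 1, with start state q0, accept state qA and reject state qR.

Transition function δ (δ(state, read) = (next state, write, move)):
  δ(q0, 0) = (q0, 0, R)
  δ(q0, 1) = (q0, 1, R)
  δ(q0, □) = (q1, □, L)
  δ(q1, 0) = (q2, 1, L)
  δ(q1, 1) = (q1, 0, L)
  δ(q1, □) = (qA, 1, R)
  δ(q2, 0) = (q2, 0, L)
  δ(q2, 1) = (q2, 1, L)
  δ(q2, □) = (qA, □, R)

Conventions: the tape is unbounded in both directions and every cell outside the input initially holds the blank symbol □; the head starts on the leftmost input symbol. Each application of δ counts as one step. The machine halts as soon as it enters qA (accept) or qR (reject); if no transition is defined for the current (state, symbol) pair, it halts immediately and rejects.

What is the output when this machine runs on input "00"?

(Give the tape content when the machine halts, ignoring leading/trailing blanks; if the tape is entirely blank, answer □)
Step 0: [q0]00 (head at position 0)
Step 1: δ(q0, 0) = (q0, 0, R)  ⊢  0[q0]0 (head at position 1)
Step 2: δ(q0, 0) = (q0, 0, R)  ⊢  00[q0]□ (head at position 2)
Step 3: δ(q0, □) = (q1, □, L)  ⊢  0[q1]0□ (head at position 1)
Step 4: δ(q1, 0) = (q2, 1, L)  ⊢  [q2]01□ (head at position 0)
Step 5: δ(q2, 0) = (q2, 0, L)  ⊢  [q2]□01□ (head at position -1)
Step 6: δ(q2, □) = (qA, □, R)  ⊢  □[qA]01□ (head at position 0)
The machine is in qA, so it halts and accepts.
Tape content when halted (ignoring surrounding blanks): 01

Final answer: Output: 01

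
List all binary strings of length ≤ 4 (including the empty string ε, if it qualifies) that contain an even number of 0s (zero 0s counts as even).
Checking every binary string of length 0 to 4:
  Length 0: accepted: ε | rejected: (none)
  Length 1: accepted: 1 | rejected: 0
  Length 2: accepted: 00, 11 | rejected: 01, 10
  Length 3: accepted: 001, 010, 100, 111 | rejected: 000, 011, 101, 110
  Length 4: accepted: 0000, 0011, 0101, 0110, 1001, 1010, 1100, 1111 | rejected: 0001, 0010, 0100, 0111, 1000, 1011, 1101, 1110
Total: 16 string(s).

Final answer: ε, 1, 00, 11, 001, 010, 100, 111, 0000, 0011, 0101, 0110, 1001, 1010, 1100, 1111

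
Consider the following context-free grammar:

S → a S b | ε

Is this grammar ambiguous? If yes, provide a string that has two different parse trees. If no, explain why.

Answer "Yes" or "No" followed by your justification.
At every step exactly one production applies: if the remaining string to generate is non-empty it starts with a and ends with b, forcing S → a S b; if it is empty, S → ε is forced. Hence each string a^n b^n has exactly one derivation (S → a S b applied n times, then S → ε) and one parse tree.

Final answer: No - the grammar is unambiguous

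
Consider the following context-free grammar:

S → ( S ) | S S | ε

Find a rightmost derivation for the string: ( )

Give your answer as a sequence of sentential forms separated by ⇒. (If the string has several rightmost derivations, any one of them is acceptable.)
Start with S.
Step 1: the rightmost non-terminal is S; apply S → ( S ):  ( S )
Step 2: the rightmost non-terminal is S; apply S → ε:  ( )

Final answer: S ⇒ ( S ) ⇒ ( )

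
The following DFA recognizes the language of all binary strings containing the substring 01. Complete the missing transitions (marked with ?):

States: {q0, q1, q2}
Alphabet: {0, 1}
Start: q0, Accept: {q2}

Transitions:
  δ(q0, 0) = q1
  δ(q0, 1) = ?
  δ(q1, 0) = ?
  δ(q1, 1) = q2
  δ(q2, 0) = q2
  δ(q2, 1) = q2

What each state remembers (consistent with the given transitions and accept states):
  q0: 01 not seen yet and the last symbol was not 0
  q1: 01 not seen yet and the last symbol was 0
  q2: the substring 01 has already been seen
Filling in the missing entries:
  δ(q0, 1): in q0 (01 not seen yet and the last symbol was not 0), after reading 1 we have: 01 not seen yet and the last symbol was not 0 → q0
  δ(q1, 0): in q1 (01 not seen yet and the last symbol was 0), after reading 0 we have: 01 not seen yet and the last symbol was 0 → q1

Final answer: δ(q0, 1) = q0; δ(q1, 0) = q1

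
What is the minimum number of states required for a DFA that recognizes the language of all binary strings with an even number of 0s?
Language: binary strings with an even number of 0s
Lower bound (Myhill–Nerode): the prefixes ε, 0 are pairwise distinguishable:
  ε vs 0: suffix ε distinguishes them (ε has zero 0s (accepted), 0 has one 0 (rejected))
So any DFA needs at least 2 states.
Upper bound: a DFA with 2 states exists (one state per class above).
Minimum states: 2

Final answer: 2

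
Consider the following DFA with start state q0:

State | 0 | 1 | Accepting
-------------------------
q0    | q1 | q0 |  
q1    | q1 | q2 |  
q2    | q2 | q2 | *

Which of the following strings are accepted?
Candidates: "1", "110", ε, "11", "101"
"1": q0 → q0; q0 is not accepting → rejected
"110": q0 → q0 → q0 → q1; q1 is not accepting → rejected
ε: q0; q0 is not accepting → rejected
"11": q0 → q0 → q0; q0 is not accepting → rejected
"101": q0 → q0 → q1 → q2; q2 is accepting → accepted

Final answer: "101"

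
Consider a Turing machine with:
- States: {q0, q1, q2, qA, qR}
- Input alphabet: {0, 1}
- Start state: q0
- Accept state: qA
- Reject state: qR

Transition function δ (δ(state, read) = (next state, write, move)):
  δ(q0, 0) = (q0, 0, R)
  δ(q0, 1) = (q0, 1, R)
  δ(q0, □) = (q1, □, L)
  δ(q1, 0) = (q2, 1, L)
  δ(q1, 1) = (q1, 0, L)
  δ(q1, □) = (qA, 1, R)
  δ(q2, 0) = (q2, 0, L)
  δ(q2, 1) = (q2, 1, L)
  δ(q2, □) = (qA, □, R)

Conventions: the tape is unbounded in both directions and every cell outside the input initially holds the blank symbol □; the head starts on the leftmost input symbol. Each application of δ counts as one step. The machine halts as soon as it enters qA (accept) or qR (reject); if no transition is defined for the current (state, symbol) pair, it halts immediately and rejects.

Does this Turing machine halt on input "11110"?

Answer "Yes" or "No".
Step 0: [q0]11110 (head at position 0)
Step 1: δ(q0, 1) = (q0, 1, R)  ⊢  1[q0]1110 (head at position 1)
Step 2: δ(q0, 1) = (q0, 1, R)  ⊢  11[q0]110 (head at position 2)
Step 3: δ(q0, 1) = (q0, 1, R)  ⊢  111[q0]10 (head at position 3)
Step 4: δ(q0, 1) = (q0, 1, R)  ⊢  1111[q0]0 (head at position 4)
Step 5: δ(q0, 0) = (q0, 0, R)  ⊢  11110[q0]□ (head at position 5)
Step 6: δ(q0, □) = (q1, □, L)  ⊢  1111[q1]0□ (head at position 4)
Step 7: δ(q1, 0) = (q2, 1, L)  ⊢  111[q2]11□ (head at position 3)
Step 8: δ(q2, 1) = (q2, 1, L)  ⊢  11[q2]111□ (head at position 2)
Step 9: δ(q2, 1) = (q2, 1, L)  ⊢  1[q2]1111□ (head at position 1)
Step 10: δ(q2, 1) = (q2, 1, L)  ⊢  [q2]11111□ (head at position 0)
Step 11: δ(q2, 1) = (q2, 1, L)  ⊢  [q2]□11111□ (head at position -1)
Step 12: δ(q2, □) = (qA, □, R)  ⊢  □[qA]11111□ (head at position 0)
The machine is in qA, so it halts and accepts.
It halts after 12 steps.

Final answer: Yes - halts after 12 steps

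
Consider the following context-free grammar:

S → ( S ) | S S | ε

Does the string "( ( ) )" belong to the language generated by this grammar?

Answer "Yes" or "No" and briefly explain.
A derivation exists: S ⇒ ( S ) ⇒ ( ( S ) ) ⇒ ( ( ) ) (using S → ( S ) twice, then S → ε).

Final answer: Yes - a valid derivation exists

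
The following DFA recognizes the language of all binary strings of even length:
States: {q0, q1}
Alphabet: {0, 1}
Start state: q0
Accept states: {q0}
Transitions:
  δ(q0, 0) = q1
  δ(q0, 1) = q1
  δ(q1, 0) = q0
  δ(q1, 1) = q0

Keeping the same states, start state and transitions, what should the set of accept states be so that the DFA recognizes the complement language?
The DFA is complete (every state has a transition on every symbol), so the complement
is recognized by the same DFA with accepting and non-accepting states swapped.
Original accept states: {q0}
Complement accept states = All states - Original accept states
= {q0, q1} - {q0}
= {q1}
Complement language: strings of ODD length

Final answer: {q1}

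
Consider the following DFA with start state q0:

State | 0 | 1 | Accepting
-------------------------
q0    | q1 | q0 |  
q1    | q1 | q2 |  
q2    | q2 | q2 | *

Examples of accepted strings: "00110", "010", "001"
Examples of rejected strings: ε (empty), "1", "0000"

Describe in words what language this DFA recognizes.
binary strings containing '01' as a substring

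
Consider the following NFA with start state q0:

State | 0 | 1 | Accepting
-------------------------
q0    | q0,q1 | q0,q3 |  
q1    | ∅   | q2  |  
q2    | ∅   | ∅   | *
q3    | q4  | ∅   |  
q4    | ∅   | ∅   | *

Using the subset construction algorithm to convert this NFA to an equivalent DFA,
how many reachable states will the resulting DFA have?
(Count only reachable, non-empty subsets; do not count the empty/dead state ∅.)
Start subset: {q0}
{q0}: on 0 → {q0, q1}, on 1 → {q0, q3}
{q0, q1}: on 0 → {q0, q1}, on 1 → {q0, q2, q3}
{q0, q3}: on 0 → {q0, q1, q4}, on 1 → {q0, q3}
{q0, q2, q3}: on 0 → {q0, q1, q4}, on 1 → {q0, q3}
{q0, q1, q4}: on 0 → {q0, q1}, on 1 → {q0, q2, q3}
Reachable non-empty subsets: {q0}, {q0, q1}, {q0, q3}, {q0, q2, q3}, {q0, q1, q4} — 5 in total.

Final answer: 5 states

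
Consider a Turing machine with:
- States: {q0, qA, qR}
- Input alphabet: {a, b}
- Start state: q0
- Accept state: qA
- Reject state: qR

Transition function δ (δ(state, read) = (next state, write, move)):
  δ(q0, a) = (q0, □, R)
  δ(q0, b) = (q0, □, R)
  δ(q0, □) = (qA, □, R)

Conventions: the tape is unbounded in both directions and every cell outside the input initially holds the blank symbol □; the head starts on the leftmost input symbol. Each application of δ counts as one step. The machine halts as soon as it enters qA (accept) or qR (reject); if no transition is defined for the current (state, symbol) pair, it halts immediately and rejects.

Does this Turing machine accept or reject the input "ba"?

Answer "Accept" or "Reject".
Step 0: [q0]ba (head at position 0)
Step 1: δ(q0, b) = (q0, □, R)  ⊢  □[q0]a (head at position 1)
Step 2: δ(q0, a) = (q0, □, R)  ⊢  □□[q0]□ (head at position 2)
Step 3: δ(q0, □) = (qA, □, R)  ⊢  □□□[qA]□ (head at position 3)
The machine is in qA, so it halts and accepts.

Final answer: Accept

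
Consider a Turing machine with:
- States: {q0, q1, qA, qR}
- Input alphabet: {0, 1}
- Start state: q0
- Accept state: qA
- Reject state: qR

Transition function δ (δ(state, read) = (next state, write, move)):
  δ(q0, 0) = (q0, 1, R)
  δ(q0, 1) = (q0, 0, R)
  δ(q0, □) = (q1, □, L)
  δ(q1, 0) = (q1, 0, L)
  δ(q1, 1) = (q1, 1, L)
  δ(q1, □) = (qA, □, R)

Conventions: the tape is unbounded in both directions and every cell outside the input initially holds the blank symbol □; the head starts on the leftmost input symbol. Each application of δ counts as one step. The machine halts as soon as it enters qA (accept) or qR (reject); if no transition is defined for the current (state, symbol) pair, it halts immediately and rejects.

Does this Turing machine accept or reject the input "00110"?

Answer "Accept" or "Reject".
Step 0: [q0]00110 (head at position 0)
Step 1: δ(q0, 0) = (q0, 1, R)  ⊢  1[q0]0110 (head at position 1)
Step 2: δ(q0, 0) = (q0, 1, R)  ⊢  11[q0]110 (head at position 2)
Step 3: δ(q0, 1) = (q0, 0, R)  ⊢  110[q0]10 (head at position 3)
Step 4: δ(q0, 1) = (q0, 0, R)  ⊢  1100[q0]0 (head at position 4)
Step 5: δ(q0, 0) = (q0, 1, R)  ⊢  11001[q0]□ (head at position 5)
Step 6: δ(q0, □) = (q1, □, L)  ⊢  1100[q1]1□ (head at position 4)
Step 7: δ(q1, 1) = (q1, 1, L)  ⊢  110[q1]01□ (head at position 3)
Step 8: δ(q1, 0) = (q1, 0, L)  ⊢  11[q1]001□ (head at position 2)
Step 9: δ(q1, 0) = (q1, 0, L)  ⊢  1[q1]1001□ (head at position 1)
Step 10: δ(q1, 1) = (q1, 1, L)  ⊢  [q1]11001□ (head at position 0)
Step 11: δ(q1, 1) = (q1, 1, L)  ⊢  [q1]□11001□ (head at position -1)
Step 12: δ(q1, □) = (qA, □, R)  ⊢  □[qA]11001□ (head at position 0)
The machine is in qA, so it halts and accepts.

Final answer: Accept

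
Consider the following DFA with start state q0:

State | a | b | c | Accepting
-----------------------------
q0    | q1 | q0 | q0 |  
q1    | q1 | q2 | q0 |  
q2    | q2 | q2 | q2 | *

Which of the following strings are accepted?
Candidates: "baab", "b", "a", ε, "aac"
"baab": q0 → q0 → q1 → q1 → q2; q2 is accepting → accepted
"b": q0 → q0; q0 is not accepting → rejected
"a": q0 → q1; q1 is not accepting → rejected
ε: q0; q0 is not accepting → rejected
"aac": q0 → q1 → q1 → q0; q0 is not accepting → rejected

Final answer: "baab"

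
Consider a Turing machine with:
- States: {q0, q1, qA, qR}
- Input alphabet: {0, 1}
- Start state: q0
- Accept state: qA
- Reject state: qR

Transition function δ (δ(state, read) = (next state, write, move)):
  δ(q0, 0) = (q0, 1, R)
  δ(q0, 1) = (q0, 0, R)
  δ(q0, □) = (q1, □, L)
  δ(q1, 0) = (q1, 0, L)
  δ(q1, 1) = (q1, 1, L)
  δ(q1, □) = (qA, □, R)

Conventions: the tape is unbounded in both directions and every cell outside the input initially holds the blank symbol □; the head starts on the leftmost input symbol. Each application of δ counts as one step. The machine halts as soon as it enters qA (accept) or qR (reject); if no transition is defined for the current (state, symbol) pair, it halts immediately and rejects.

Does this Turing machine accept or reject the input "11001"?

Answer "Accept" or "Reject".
Step 0: [q0]11001 (head at position 0)
Step 1: δ(q0, 1) = (q0, 0, R)  ⊢  0[q0]1001 (head at position 1)
Step 2: δ(q0, 1) = (q0, 0, R)  ⊢  00[q0]001 (head at position 2)
Step 3: δ(q0, 0) = (q0, 1, R)  ⊢  001[q0]01 (head at position 3)
Step 4: δ(q0, 0) = (q0, 1, R)  ⊢  0011[q0]1 (head at position 4)
Step 5: δ(q0, 1) = (q0, 0, R)  ⊢  00110[q0]□ (head at position 5)
Step 6: δ(q0, □) = (q1, □, L)  ⊢  0011[q1]0□ (head at position 4)
Step 7: δ(q1, 0) = (q1, 0, L)  ⊢  001[q1]10□ (head at position 3)
Step 8: δ(q1, 1) = (q1, 1, L)  ⊢  00[q1]110□ (head at position 2)
Step 9: δ(q1, 1) = (q1, 1, L)  ⊢  0[q1]0110□ (head at position 1)
Step 10: δ(q1, 0) = (q1, 0, L)  ⊢  [q1]00110□ (head at position 0)
Step 11: δ(q1, 0) = (q1, 0, L)  ⊢  [q1]□00110□ (head at position -1)
Step 12: δ(q1, □) = (qA, □, R)  ⊢  □[qA]00110□ (head at position 0)
The machine is in qA, so it halts and accepts.

Final answer: Accept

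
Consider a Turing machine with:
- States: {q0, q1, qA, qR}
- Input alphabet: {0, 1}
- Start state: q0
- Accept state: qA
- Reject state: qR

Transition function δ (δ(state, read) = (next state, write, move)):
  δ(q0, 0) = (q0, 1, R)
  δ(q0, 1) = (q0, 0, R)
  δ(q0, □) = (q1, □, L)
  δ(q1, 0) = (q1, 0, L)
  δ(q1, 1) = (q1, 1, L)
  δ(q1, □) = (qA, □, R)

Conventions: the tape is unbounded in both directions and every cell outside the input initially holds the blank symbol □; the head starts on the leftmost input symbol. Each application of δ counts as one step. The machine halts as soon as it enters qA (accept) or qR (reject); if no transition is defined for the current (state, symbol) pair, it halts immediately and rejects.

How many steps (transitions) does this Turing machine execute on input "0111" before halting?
Step 0: [q0]0111 (head at position 0)
Step 1: δ(q0, 0) = (q0, 1, R)  ⊢  1[q0]111 (head at position 1)
Step 2: δ(q0, 1) = (q0, 0, R)  ⊢  10[q0]11 (head at position 2)
Step 3: δ(q0, 1) = (q0, 0, R)  ⊢  100[q0]1 (head at position 3)
Step 4: δ(q0, 1) = (q0, 0, R)  ⊢  1000[q0]□ (head at position 4)
Step 5: δ(q0, □) = (q1, □, L)  ⊢  100[q1]0□ (head at position 3)
Step 6: δ(q1, 0) = (q1, 0, L)  ⊢  10[q1]00□ (head at position 2)
Step 7: δ(q1, 0) = (q1, 0, L)  ⊢  1[q1]000□ (head at position 1)
Step 8: δ(q1, 0) = (q1, 0, L)  ⊢  [q1]1000□ (head at position 0)
Step 9: δ(q1, 1) = (q1, 1, L)  ⊢  [q1]□1000□ (head at position -1)
Step 10: δ(q1, □) = (qA, □, R)  ⊢  □[qA]1000□ (head at position 0)
The machine is in qA, so it halts and accepts.
Number of transitions executed: 10.

Final answer: 10 steps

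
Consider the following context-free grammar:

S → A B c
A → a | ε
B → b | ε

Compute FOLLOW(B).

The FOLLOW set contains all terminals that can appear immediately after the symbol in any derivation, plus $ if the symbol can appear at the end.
B occurs in S → A B c, immediately followed by the terminal c. So FOLLOW(B) = {c}.

Final answer: {c}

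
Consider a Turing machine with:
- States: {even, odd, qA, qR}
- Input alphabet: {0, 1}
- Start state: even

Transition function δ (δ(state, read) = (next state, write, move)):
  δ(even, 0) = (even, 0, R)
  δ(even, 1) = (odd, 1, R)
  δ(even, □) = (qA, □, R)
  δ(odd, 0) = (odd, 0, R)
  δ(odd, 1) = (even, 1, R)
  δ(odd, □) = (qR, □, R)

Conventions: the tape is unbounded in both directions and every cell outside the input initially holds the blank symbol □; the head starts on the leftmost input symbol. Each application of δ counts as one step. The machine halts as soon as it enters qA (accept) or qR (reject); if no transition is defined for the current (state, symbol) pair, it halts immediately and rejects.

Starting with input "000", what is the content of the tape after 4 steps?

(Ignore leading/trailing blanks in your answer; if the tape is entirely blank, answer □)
Step 0: [even]000 (head at position 0)
Step 1: δ(even, 0) = (even, 0, R)  ⊢  0[even]00 (head at position 1)
Step 2: δ(even, 0) = (even, 0, R)  ⊢  00[even]0 (head at position 2)
Step 3: δ(even, 0) = (even, 0, R)  ⊢  000[even]□ (head at position 3)
Step 4: δ(even, □) = (qA, □, R)  ⊢  000□[qA]□ (head at position 4)
Tape after 4 steps (ignoring surrounding blanks): 000

Final answer: Tape: 000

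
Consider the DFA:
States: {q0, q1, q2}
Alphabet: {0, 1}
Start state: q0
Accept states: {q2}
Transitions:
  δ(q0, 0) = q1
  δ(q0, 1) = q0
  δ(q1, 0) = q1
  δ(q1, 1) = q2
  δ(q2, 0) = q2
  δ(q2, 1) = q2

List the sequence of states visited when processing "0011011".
Starting at q0
Read '0': q0 -> q1
Read '0': q1 -> q1
Read '1': q1 -> q2
Read '1': q2 -> q2
Read '0': q2 -> q2
Read '1': q2 -> q2
Read '1': q2 -> q2

Final answer: q0 -> q1 -> q1 -> q2 -> q2 -> q2 -> q2 -> q2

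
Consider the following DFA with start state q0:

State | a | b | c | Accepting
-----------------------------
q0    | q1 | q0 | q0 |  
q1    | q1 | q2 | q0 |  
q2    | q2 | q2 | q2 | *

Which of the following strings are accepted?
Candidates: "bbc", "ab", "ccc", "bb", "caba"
"bbc": q0 → q0 → q0 → q0; q0 is not accepting → rejected
"ab": q0 → q1 → q2; q2 is accepting → accepted
"ccc": q0 → q0 → q0 → q0; q0 is not accepting → rejected
"bb": q0 → q0 → q0; q0 is not accepting → rejected
"caba": q0 → q0 → q1 → q2 → q2; q2 is accepting → accepted

Final answer: "ab", "caba"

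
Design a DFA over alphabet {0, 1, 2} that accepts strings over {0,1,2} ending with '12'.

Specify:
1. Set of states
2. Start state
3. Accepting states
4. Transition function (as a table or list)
One valid DFA (any DFA recognizing the same language is acceptable):
States: {q0, q1, q2}
Start: q0
Accepting: {q2}
Transitions (accepting states marked with *):
State | 0 | 1 | 2 | Accepting
-----------------------------
q0    | q0 | q1 | q0 |  
q1    | q0 | q1 | q2 |  
q2    | q0 | q1 | q0 | *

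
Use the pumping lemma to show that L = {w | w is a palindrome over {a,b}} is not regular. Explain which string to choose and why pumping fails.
Language: L = {w | w is a palindrome over {a,b}} (strings that read the same forwards and backwards)
Step 1: Assume for contradiction that L is regular, with pumping length p.
Step 2: Choose s = a^p b a^p. Then s ∈ L (it reads the same forwards and backwards) and |s| ≥ p.
Step 3: Consider any decomposition s = xyz with |xy| ≤ p and |y| > 0. Since |xy| ≤ p and the first p symbols of s are all a's, y = a^k for some k with 1 ≤ k ≤ p.
Step 4: Pumping up (i = 2): xy²z = a^(p+k) b a^p. Its reverse is a^p b a^(p+k) ≠ a^(p+k) b a^p (the single b is no longer in the middle), so xy²z is not a palindrome and xy²z ∉ L.
This contradicts the pumping lemma, so L is not regular.

Final answer: Choose s = a^p b a^p. Since |xy| ≤ p, y = a^k with k ≥ 1. Then xy²z = a^(p+k) b a^p is not a palindrome, so ∉ L.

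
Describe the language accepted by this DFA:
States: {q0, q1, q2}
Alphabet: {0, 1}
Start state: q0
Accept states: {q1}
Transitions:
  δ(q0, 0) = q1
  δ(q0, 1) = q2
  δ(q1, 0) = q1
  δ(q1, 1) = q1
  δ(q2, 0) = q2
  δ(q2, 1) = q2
Analyzing the DFA structure:
Start state: q0
Accept states: {q1}
Interpreting what each state remembers (checking against the transitions):
  q0: nothing has been read yet
  q1: the first symbol was 0
  q2: the first symbol was 1 (trap state)
  δ(q0, 0): in q0 (nothing has been read yet), after reading 0 we have: the first symbol was 0 → q1
  δ(q0, 1): in q0 (nothing has been read yet), after reading 1 we have: the first symbol was 1 (trap state) → q2
  δ(q1, 0): in q1 (the first symbol was 0), after reading 0 we have: the first symbol was 0 → q1
  δ(q1, 1): in q1 (the first symbol was 0), after reading 1 we have: the first symbol was 0 → q1
  δ(q2, 0): in q2 (the first symbol was 1 (trap state)), after reading 0 we have: the first symbol was 1 (trap state) → q2
  δ(q2, 1): in q2 (the first symbol was 1 (trap state)), after reading 1 we have: the first symbol was 1 (trap state) → q2
A string is accepted iff it ends in {q1}, i.e. the first symbol was 0.
Language: All binary strings starting with 0

Final answer: All binary strings starting with 0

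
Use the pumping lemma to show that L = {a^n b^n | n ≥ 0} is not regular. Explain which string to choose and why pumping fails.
Language: L = {a^n b^n | n ≥ 0} (equal numbers of a's followed by b's)
Step 1: Assume for contradiction that L is regular, with pumping length p.
Step 2: Choose s = a^p b^p. Then s ∈ L (it has p a's followed by p b's) and |s| ≥ p.
Step 3: Consider any decomposition s = xyz with |xy| ≤ p and |y| > 0. Since |xy| ≤ p and the first p symbols of s are all a's, y = a^k for some k with 1 ≤ k ≤ p.
Step 4: Pumping up (i = 2): xy²z = a^(p+k) b^p, which has more a's than b's, so xy²z ∉ L.
This contradicts the pumping lemma, so L is not regular.

Final answer: Choose s = a^p b^p. Since |xy| ≤ p, y = a^k with k ≥ 1. Then xy²z = a^(p+k) b^p ∉ L.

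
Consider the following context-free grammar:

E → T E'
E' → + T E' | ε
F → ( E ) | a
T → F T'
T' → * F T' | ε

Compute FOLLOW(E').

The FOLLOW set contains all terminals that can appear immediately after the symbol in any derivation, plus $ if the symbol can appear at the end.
Useful FIRST sets: FIRST(E') = {+, ε}, FIRST(T') = {*, ε} (both E' and T' are nullable).
FOLLOW(E): E is the start symbol → $; E appears in F → ( E ) followed by ')' → FOLLOW(E) = {), $}.
FOLLOW(E'): E' appears at the right end of E → T E' and of E' → + T E', so FOLLOW(E') ⊇ FOLLOW(E) (the second occurrence adds nothing new). FOLLOW(E') = {), $}.

Final answer: {$, )}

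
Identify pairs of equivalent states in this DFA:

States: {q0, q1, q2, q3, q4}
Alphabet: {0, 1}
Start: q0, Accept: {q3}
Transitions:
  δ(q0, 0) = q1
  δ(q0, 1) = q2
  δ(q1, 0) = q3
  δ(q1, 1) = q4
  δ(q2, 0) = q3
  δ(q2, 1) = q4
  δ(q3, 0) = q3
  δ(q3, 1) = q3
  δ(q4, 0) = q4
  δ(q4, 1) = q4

Using the table-filling algorithm:
Round 0 – mark pairs where exactly one state is accepting: (q0,q3), (q1,q3), (q2,q3), (q3,q4)
Round 1 – newly marked: (q0,q1) [on 0: q1 vs q3, already marked]; (q0,q2) [on 0: q1 vs q3, already marked]; (q1,q4) [on 0: q3 vs q4, already marked]; (q2,q4) [on 0: q3 vs q4, already marked]
Round 2 – newly marked: (q0,q4) [on 0: q1 vs q4, already marked]
No further pairs can be marked.
(q1, q2) unmarked: δ(q1,0)=q3, δ(q2,0)=q3; δ(q1,1)=q4, δ(q2,1)=q4 → equivalent
Equivalent pairs: (q1, q2)

Final answer: Equivalent pairs: (q1, q2)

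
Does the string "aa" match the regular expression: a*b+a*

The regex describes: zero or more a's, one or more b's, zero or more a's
No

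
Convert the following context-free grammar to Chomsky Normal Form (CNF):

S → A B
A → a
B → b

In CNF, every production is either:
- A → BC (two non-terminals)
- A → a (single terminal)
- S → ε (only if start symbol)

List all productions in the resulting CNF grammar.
The grammar has no ε-productions or unit productions to eliminate.
S → A B is already in CNF (two non-terminals) – keep it.
A → a is already in CNF (single terminal) – keep it.
B → b is already in CNF (single terminal) – keep it.
Resulting CNF grammar (3 productions): A → a; B → b; S → A B

Final answer: A → a; B → b; S → A B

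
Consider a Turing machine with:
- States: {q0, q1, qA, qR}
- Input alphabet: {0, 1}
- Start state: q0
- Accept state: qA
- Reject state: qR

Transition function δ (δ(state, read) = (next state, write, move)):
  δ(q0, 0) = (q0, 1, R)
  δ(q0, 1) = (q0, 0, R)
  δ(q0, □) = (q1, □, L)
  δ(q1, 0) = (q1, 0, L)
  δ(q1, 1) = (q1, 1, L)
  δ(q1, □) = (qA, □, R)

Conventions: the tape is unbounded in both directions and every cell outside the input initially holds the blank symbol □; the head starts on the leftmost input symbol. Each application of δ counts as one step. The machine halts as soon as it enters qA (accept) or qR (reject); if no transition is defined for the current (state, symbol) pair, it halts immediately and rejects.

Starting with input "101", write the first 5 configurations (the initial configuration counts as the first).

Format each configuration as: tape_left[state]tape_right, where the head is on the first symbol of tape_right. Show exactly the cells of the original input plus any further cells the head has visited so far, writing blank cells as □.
Step 0: [q0]101 (head at position 0)
Step 1: δ(q0, 1) = (q0, 0, R)  ⊢  0[q0]01 (head at position 1)
Step 2: δ(q0, 0) = (q0, 1, R)  ⊢  01[q0]1 (head at position 2)
Step 3: δ(q0, 1) = (q0, 0, R)  ⊢  010[q0]□ (head at position 3)
Step 4: δ(q0, □) = (q1, □, L)  ⊢  01[q1]0□ (head at position 2)

Final answer: [q0]101 ⊢ 0[q0]01 ⊢ 01[q0]1 ⊢ 010[q0]□ ⊢ 01[q1]0□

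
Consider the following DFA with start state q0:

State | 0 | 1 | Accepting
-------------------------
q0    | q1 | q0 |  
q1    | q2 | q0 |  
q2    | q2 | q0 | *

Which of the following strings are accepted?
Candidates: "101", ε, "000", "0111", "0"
"101": q0 → q0 → q1 → q0; q0 is not accepting → rejected
ε: q0; q0 is not accepting → rejected
"000": q0 → q1 → q2 → q2; q2 is accepting → accepted
"0111": q0 → q1 → q0 → q0 → q0; q0 is not accepting → rejected
"0": q0 → q1; q1 is not accepting → rejected

Final answer: "000"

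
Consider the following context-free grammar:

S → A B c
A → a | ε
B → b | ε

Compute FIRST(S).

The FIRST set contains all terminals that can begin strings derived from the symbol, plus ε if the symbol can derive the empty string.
FIRST(A) = {a, ε} (A → a | ε) and FIRST(B) = {b, ε} (B → b | ε).
For S → A B c: add FIRST(A) minus ε = {a}; A is nullable, so also add FIRST(B) minus ε = {b}; B is nullable too, so also add FIRST(c) = {c}. The terminal c is never erased, so S is not nullable and ε is not included.
FIRST(S) = {a, b, c}.

Final answer: {a, b, c}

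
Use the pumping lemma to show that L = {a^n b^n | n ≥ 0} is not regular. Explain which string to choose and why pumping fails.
Language: L = {a^n b^n | n ≥ 0} (equal numbers of a's followed by b's)
Step 1: Assume for contradiction that L is regular, with pumping length p.
Step 2: Choose s = a^p b^p. Then s ∈ L (it has p a's followed by p b's) and |s| ≥ p.
Step 3: Consider any decomposition s = xyz with |xy| ≤ p and |y| > 0. Since |xy| ≤ p and the first p symbols of s are all a's, y = a^k for some k with 1 ≤ k ≤ p.
Step 4: Pumping up (i = 2): xy²z = a^(p+k) b^p, which has more a's than b's, so xy²z ∉ L.
This contradicts the pumping lemma, so L is not regular.

Final answer: Choose s = a^p b^p. Since |xy| ≤ p, y = a^k with k ≥ 1. Then xy²z = a^(p+k) b^p ∉ L.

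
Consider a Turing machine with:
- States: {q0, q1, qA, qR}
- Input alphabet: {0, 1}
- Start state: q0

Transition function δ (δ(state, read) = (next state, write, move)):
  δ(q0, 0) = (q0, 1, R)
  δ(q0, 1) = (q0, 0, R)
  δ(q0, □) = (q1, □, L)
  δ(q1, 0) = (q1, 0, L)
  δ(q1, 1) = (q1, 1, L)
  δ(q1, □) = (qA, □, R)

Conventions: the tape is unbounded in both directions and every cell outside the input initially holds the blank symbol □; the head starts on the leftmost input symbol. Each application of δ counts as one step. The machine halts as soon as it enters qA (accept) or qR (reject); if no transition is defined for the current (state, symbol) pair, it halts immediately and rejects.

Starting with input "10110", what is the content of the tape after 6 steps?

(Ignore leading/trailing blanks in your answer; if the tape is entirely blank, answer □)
Step 0: [q0]10110 (head at position 0)
Step 1: δ(q0, 1) = (q0, 0, R)  ⊢  0[q0]0110 (head at position 1)
Step 2: δ(q0, 0) = (q0, 1, R)  ⊢  01[q0]110 (head at position 2)
Step 3: δ(q0, 1) = (q0, 0, R)  ⊢  010[q0]10 (head at position 3)
Step 4: δ(q0, 1) = (q0, 0, R)  ⊢  0100[q0]0 (head at position 4)
Step 5: δ(q0, 0) = (q0, 1, R)  ⊢  01001[q0]□ (head at position 5)
Step 6: δ(q0, □) = (q1, □, L)  ⊢  0100[q1]1□ (head at position 4)
Tape after 6 steps (ignoring surrounding blanks): 01001

Final answer: Tape: 01001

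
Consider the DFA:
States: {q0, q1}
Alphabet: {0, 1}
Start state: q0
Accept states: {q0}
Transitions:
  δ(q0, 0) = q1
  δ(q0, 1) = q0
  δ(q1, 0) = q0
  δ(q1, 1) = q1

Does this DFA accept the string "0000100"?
Processing string "0000100":
  q0 --0--> q1
  q1 --0--> q0
  q0 --0--> q1
  q1 --0--> q0
  q0 --1--> q0
  q0 --0--> q1
  q1 --0--> q0
Final state: q0
Accept states: {q0}
q0 is an accept state, so the string is accepted.

Final answer: Yes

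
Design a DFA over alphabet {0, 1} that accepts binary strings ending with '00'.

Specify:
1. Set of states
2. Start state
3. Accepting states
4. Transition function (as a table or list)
One valid DFA (any DFA recognizing the same language is acceptable):
States: {q0, q1, q2}
Start: q0
Accepting: {q2}
Transitions (accepting states marked with *):
State | 0 | 1 | Accepting
-------------------------
q0    | q1 | q0 |  
q1    | q2 | q0 |  
q2    | q2 | q0 | *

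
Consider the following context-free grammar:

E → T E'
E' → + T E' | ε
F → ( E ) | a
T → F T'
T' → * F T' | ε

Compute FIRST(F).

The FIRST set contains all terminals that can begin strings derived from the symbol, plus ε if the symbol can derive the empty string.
FIRST(F): F → ( E ) contributes '(' and F → a contributes 'a', so FIRST(F) = {(, a}. F is not nullable.

Final answer: {(, a}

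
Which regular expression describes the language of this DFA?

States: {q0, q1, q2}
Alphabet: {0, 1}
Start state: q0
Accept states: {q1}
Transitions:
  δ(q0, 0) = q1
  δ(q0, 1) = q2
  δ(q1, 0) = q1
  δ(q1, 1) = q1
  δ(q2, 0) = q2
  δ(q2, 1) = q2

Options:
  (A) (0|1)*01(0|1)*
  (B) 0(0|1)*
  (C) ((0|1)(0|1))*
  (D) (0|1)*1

Testing sample strings against the DFA:
  '0000' -> accepted
  '01101' -> accepted
  '00' -> accepted
  '1000' -> rejected
Checking each option for a counterexample:
  (A) (0|1)*01(0|1)*: '0' is accepted by the DFA but does not match the regex → eliminated
  (B) 0(0|1)*: agrees with the DFA on all strings of length ≤ 4
  (C) ((0|1)(0|1))*: ε is rejected by the DFA but matches the regex → eliminated
  (D) (0|1)*1: '0' is accepted by the DFA but does not match the regex → eliminated
Only (B) 0(0|1)* is consistent with the DFA.

Final answer: (B) 0(0|1)*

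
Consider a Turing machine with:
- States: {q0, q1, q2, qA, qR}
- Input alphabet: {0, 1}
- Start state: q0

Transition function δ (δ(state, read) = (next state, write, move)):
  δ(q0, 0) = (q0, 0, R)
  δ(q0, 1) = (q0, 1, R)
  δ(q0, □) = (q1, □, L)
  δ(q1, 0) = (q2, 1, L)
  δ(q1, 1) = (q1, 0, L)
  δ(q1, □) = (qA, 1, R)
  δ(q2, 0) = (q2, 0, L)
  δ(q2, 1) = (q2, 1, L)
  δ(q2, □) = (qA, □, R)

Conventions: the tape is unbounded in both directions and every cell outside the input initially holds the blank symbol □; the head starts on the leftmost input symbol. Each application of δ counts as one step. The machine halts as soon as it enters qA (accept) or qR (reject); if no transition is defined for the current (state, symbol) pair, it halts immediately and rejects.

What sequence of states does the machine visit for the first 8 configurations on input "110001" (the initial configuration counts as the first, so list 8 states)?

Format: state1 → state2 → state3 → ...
Step 0: [q0]110001 (head at position 0)
Step 1: δ(q0, 1) = (q0, 1, R)  ⊢  1[q0]10001 (head at position 1)
Step 2: δ(q0, 1) = (q0, 1, R)  ⊢  11[q0]0001 (head at position 2)
Step 3: δ(q0, 0) = (q0, 0, R)  ⊢  110[q0]001 (head at position 3)
Step 4: δ(q0, 0) = (q0, 0, R)  ⊢  1100[q0]01 (head at position 4)
Step 5: δ(q0, 0) = (q0, 0, R)  ⊢  11000[q0]1 (head at position 5)
Step 6: δ(q0, 1) = (q0, 1, R)  ⊢  110001[q0]□ (head at position 6)
Step 7: δ(q0, □) = (q1, □, L)  ⊢  11000[q1]1□ (head at position 5)
Reading off the states of these 8 configurations: q0 → q0 → q0 → q0 → q0 → q0 → q0 → q1

Final answer: q0 → q0 → q0 → q0 → q0 → q0 → q0 → q1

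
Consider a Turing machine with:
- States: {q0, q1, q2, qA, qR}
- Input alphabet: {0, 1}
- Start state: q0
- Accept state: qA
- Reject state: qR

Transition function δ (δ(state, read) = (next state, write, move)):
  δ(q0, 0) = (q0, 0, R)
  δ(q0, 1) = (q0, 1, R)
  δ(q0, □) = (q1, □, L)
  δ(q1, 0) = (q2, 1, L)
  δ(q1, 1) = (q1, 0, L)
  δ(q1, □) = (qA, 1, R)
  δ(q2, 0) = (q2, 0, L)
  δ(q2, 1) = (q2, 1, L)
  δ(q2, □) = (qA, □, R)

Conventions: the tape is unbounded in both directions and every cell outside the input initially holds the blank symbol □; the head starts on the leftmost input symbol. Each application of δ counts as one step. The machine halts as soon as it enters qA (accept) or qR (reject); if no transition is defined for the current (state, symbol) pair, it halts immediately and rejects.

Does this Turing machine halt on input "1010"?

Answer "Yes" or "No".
Step 0: [q0]1010 (head at position 0)
Step 1: δ(q0, 1) = (q0, 1, R)  ⊢  1[q0]010 (head at position 1)
Step 2: δ(q0, 0) = (q0, 0, R)  ⊢  10[q0]10 (head at position 2)
Step 3: δ(q0, 1) = (q0, 1, R)  ⊢  101[q0]0 (head at position 3)
Step 4: δ(q0, 0) = (q0, 0, R)  ⊢  1010[q0]□ (head at position 4)
Step 5: δ(q0, □) = (q1, □, L)  ⊢  101[q1]0□ (head at position 3)
Step 6: δ(q1, 0) = (q2, 1, L)  ⊢  10[q2]11□ (head at position 2)
Step 7: δ(q2, 1) = (q2, 1, L)  ⊢  1[q2]011□ (head at position 1)
Step 8: δ(q2, 0) = (q2, 0, L)  ⊢  [q2]1011□ (head at position 0)
Step 9: δ(q2, 1) = (q2, 1, L)  ⊢  [q2]□1011□ (head at position -1)
Step 10: δ(q2, □) = (qA, □, R)  ⊢  □[qA]1011□ (head at position 0)
The machine is in qA, so it halts and accepts.
It halts after 10 steps.

Final answer: Yes - halts after 10 steps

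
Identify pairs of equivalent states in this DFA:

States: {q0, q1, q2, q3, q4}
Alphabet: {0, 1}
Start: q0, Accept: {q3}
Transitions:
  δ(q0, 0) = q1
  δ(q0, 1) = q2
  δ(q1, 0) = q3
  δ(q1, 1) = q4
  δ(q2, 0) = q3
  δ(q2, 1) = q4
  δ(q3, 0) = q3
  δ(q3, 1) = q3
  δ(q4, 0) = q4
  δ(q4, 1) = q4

Using the table-filling algorithm:
Round 0 – mark pairs where exactly one state is accepting: (q0,q3), (q1,q3), (q2,q3), (q3,q4)
Round 1 – newly marked: (q0,q1) [on 0: q1 vs q3, already marked]; (q0,q2) [on 0: q1 vs q3, already marked]; (q1,q4) [on 0: q3 vs q4, already marked]; (q2,q4) [on 0: q3 vs q4, already marked]
Round 2 – newly marked: (q0,q4) [on 0: q1 vs q4, already marked]
No further pairs can be marked.
(q1, q2) unmarked: δ(q1,0)=q3, δ(q2,0)=q3; δ(q1,1)=q4, δ(q2,1)=q4 → equivalent
Equivalent pairs: (q1, q2)

Final answer: Equivalent pairs: (q1, q2)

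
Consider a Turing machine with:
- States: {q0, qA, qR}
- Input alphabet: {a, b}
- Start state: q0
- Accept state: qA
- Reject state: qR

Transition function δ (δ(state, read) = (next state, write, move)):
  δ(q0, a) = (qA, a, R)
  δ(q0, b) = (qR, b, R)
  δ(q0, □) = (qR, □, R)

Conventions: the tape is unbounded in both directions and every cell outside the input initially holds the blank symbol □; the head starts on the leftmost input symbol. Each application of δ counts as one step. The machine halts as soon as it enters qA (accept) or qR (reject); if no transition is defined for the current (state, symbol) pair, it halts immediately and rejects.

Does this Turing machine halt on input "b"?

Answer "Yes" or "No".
Step 0: [q0]b (head at position 0)
Step 1: δ(q0, b) = (qR, b, R)  ⊢  b[qR]□ (head at position 1)
The machine is in qR, so it halts and rejects.
It halts after 1 steps.

Final answer: Yes - halts after 1 steps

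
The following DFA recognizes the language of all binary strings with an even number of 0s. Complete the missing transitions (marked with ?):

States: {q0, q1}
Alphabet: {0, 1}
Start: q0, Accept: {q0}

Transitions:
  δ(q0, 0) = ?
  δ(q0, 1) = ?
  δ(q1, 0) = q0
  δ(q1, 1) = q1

What each state remembers (consistent with the given transitions and accept states):
  q0: an even number of 0s has been read so far
  q1: an odd number of 0s has been read so far
Filling in the missing entries:
  δ(q0, 0): in q0 (an even number of 0s has been read so far), after reading 0 we have: an odd number of 0s has been read so far → q1
  δ(q0, 1): in q0 (an even number of 0s has been read so far), after reading 1 we have: an even number of 0s has been read so far → q0

Final answer: δ(q0, 0) = q1; δ(q0, 1) = q0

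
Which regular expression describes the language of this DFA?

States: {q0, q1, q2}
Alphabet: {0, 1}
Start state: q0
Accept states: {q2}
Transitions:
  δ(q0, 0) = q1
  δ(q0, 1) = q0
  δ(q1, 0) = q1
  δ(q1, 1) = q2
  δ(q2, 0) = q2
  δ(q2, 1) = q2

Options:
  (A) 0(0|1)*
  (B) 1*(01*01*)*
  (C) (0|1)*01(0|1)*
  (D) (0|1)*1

Testing sample strings against the DFA:
  '11' -> rejected
  '1000' -> rejected
  '11010' -> accepted
  '0011' -> accepted
Checking each option for a counterexample:
  (A) 0(0|1)*: '0' is rejected by the DFA but matches the regex → eliminated
  (B) 1*(01*01*)*: ε is rejected by the DFA but matches the regex → eliminated
  (C) (0|1)*01(0|1)*: agrees with the DFA on all strings of length ≤ 4
  (D) (0|1)*1: '1' is rejected by the DFA but matches the regex → eliminated
Only (C) (0|1)*01(0|1)* is consistent with the DFA.

Final answer: (C) (0|1)*01(0|1)*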